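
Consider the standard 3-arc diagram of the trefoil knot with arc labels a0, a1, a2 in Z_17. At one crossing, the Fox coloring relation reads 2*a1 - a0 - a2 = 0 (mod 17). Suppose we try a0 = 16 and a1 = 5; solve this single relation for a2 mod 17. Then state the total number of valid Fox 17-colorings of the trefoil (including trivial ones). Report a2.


Step 1: Apply the given crossing relation 2*a1 - a0 - a2 = 0 (mod 17).
  a2 = 2*a1 - a0 mod 17
  a2 = 2*5 - 16 mod 17
  a2 = 10 - 16 mod 17
  a2 = -6 mod 17 = 11
Step 2: The trefoil has determinant 3.
  Number of Fox p-colorings (p prime) is p^2 if p = 3, else p.
  Since 17 does not divide 3, only trivial (constant) colorings exist.
  (So the trial a0 = 16, a1 = 5 with a0 != a1 does NOT extend to a valid coloring of the whole trefoil: the other two crossing relations require 3*(a1 - a0) = 0 (mod 17), which fails.)
  Total colorings = 17
Step 3: a2 = 11, total Fox 17-colorings = 17

11


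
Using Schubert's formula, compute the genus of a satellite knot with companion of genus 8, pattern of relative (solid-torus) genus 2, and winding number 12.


Schubert: g(satellite) = g_rel(pattern) + |winding| * g(companion),
where g_rel(pattern) is the genus of the pattern relative to the solid torus.
= 2 + 12 * 8
= 2 + 96 = 98

98


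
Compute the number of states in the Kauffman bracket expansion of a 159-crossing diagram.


Each crossing contributes 2 choices (A-smoothing or B-smoothing).
Total states = 2^159 = 730750818665451459101842416358141509827966271488

730750818665451459101842416358141509827966271488


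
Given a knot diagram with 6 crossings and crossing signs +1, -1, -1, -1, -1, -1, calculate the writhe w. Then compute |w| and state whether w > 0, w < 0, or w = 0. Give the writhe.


Step 1: Count positive crossings (+1).
Positive crossings: 1
Step 2: Count negative crossings (-1).
Negative crossings: 5
Step 3: Writhe = (positive) - (negative)
w = 1 - 5 = -4
Step 4: |w| = 4, and w is negative

-4


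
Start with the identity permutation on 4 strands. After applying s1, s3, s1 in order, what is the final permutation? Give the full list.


Starting with identity [1, 2, 3, 4].
Apply generators in sequence:
  After s1: [2, 1, 3, 4]
  After s3: [2, 1, 4, 3]
  After s1: [1, 2, 4, 3]
Final permutation: [1, 2, 4, 3]

[1, 2, 4, 3]


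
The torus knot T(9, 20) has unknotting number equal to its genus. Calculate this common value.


For a torus knot T(p,q), both the unknotting number and genus equal (p-1)(q-1)/2.
= (9-1)(20-1)/2
= 8*19/2
= 152/2 = 76

76


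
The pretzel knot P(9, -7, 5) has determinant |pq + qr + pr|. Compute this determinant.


Step 1: Compute pq + qr + pr.
pq = 9*(-7) = -63
qr = (-7)*5 = -35
pr = 9*5 = 45
pq + qr + pr = -63 + (-35) + 45 = -53
Step 2: Take absolute value.
det(P(9,-7,5)) = |-53| = 53

53


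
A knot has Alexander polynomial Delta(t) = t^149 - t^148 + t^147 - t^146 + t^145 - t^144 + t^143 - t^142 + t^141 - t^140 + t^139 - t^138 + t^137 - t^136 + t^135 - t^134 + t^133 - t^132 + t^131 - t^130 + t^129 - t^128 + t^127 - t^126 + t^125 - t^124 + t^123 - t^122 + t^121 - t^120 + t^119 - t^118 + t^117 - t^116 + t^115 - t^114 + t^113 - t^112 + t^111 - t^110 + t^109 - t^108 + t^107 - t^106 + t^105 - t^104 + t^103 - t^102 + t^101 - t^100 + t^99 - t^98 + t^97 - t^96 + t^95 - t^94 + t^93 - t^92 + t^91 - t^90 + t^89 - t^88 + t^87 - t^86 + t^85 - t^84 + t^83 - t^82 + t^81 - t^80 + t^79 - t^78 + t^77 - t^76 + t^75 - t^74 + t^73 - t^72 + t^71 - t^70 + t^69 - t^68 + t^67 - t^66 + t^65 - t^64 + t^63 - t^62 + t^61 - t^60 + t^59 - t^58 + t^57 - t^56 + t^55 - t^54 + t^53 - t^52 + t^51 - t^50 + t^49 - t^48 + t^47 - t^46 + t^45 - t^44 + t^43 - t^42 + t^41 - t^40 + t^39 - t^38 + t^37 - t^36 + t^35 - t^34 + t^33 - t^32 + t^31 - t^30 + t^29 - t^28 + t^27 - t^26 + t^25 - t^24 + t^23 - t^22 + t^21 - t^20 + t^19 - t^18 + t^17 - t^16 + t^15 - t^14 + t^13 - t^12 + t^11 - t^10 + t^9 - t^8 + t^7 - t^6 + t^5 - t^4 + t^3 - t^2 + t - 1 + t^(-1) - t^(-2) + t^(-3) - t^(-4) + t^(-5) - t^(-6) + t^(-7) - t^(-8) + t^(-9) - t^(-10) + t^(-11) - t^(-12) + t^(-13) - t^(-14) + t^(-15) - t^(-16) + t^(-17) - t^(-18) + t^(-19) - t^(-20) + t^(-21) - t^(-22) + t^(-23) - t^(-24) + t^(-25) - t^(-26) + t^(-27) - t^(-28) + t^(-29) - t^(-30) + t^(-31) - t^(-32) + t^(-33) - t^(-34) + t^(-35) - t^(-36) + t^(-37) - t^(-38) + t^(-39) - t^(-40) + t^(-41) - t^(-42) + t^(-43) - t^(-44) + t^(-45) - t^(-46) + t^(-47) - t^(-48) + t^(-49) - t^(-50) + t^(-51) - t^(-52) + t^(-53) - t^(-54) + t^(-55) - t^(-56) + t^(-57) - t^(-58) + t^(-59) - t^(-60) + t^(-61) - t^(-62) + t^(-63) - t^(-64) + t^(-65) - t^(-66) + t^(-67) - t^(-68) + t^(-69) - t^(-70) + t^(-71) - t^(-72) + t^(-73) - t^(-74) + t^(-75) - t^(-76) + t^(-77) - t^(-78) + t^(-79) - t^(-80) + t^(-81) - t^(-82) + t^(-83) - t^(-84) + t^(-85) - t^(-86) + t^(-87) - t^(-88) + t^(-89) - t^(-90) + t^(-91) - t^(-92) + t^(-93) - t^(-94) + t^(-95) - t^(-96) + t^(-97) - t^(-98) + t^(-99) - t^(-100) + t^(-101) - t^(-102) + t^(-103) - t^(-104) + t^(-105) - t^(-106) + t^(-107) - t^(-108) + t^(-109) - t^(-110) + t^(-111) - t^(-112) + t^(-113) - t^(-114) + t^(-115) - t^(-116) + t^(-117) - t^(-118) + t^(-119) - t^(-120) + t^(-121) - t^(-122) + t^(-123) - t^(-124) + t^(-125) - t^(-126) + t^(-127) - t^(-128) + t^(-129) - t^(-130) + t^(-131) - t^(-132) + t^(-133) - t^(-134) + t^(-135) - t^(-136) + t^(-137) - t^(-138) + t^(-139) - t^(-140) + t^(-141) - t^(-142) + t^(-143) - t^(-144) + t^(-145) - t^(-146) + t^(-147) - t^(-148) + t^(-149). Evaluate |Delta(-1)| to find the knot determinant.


Step 1: The polynomial has 299 terms with alternating signs, exponents from 149 down to -149.
Step 2: Substitute t = -1. The i-th term has coefficient (-1)^i and exponent (m-i),
  so its value is (-1)^i * (-1)^(m-i) = (-1)^m = -1 for every i.
Step 3: All 299 terms equal -1, so Delta(-1) = 299 * (-1) = -299
Step 4: |Delta(-1)| = 299

299


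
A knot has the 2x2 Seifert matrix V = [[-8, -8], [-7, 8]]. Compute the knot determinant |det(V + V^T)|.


Step 1: Form V + V^T where V = [[-8, -8], [-7, 8]]
  V^T = [[-8, -7], [-8, 8]]
  V + V^T = [[-16, -15], [-15, 16]]
Step 2: det(V + V^T) = (-16)*16 - (-15)*(-15)
  = -256 - 225 = -481
Step 3: Knot determinant = |det(V + V^T)| = |-481| = 481

481


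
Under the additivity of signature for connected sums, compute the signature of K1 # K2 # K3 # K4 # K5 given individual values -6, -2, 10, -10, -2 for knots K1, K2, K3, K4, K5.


The signature is additive under connected sum.
signature(K1 # K2 # K3 # K4 # K5) = (-6) + (-2) + (10) + (-10) + (-2)
= -10

-10


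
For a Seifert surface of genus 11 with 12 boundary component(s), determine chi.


chi = 2 - 2g - b
= 2 - 2*11 - 12
= 2 - 22 - 12 = -32

-32


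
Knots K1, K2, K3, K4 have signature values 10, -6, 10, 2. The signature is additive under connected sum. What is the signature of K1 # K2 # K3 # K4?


The signature is additive under connected sum.
signature(K1 # K2 # K3 # K4) = (10) + (-6) + (10) + (2)
= 16

16


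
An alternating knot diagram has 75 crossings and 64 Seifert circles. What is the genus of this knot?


For alternating knots, g = (c - s + 1)/2.
= (75 - 64 + 1)/2
= 12/2 = 6

6


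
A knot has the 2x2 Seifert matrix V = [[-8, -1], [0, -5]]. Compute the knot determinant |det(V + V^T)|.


Step 1: Form V + V^T where V = [[-8, -1], [0, -5]]
  V^T = [[-8, 0], [-1, -5]]
  V + V^T = [[-16, -1], [-1, -10]]
Step 2: det(V + V^T) = (-16)*(-10) - (-1)*(-1)
  = 160 - 1 = 159
Step 3: Knot determinant = |det(V + V^T)| = |159| = 159

159


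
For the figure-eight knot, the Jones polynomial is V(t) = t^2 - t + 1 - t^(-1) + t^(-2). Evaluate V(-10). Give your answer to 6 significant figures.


Substituting t = -10 into V(t) = t^2 - t + 1 - t^(-1) + t^(-2):
  (+)t^(2) = 100
  (-)t^(1) = 10
  (+)t^(0) = 1
  (-)t^(-1) = 0.1
  (+)t^(-2) = 0.01
Sum = (100) + (10) + (1) + (0.1) + (0.01)
= 111.11
Rounded to 6 significant figures: 111.11

111.11


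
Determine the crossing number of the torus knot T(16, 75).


For a torus knot T(p, q) with gcd(p,q)=1,
the crossing number is min(p*(q-1), q*(p-1)).
p*(q-1) = 16*74 = 1184
q*(p-1) = 75*15 = 1125
min(1184, 1125) = 1125

1125


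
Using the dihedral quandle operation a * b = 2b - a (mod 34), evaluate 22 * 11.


22 * 11 = 2*11 - 22 mod 34
= 22 - 22 mod 34
= 0 mod 34 = 0

0


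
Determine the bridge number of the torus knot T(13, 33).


The bridge number of T(p,q) is min(p,q).
min(13, 33) = 13

13


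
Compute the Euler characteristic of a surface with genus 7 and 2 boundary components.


chi = 2 - 2g - b
= 2 - 2*7 - 2
= 2 - 14 - 2 = -14

-14


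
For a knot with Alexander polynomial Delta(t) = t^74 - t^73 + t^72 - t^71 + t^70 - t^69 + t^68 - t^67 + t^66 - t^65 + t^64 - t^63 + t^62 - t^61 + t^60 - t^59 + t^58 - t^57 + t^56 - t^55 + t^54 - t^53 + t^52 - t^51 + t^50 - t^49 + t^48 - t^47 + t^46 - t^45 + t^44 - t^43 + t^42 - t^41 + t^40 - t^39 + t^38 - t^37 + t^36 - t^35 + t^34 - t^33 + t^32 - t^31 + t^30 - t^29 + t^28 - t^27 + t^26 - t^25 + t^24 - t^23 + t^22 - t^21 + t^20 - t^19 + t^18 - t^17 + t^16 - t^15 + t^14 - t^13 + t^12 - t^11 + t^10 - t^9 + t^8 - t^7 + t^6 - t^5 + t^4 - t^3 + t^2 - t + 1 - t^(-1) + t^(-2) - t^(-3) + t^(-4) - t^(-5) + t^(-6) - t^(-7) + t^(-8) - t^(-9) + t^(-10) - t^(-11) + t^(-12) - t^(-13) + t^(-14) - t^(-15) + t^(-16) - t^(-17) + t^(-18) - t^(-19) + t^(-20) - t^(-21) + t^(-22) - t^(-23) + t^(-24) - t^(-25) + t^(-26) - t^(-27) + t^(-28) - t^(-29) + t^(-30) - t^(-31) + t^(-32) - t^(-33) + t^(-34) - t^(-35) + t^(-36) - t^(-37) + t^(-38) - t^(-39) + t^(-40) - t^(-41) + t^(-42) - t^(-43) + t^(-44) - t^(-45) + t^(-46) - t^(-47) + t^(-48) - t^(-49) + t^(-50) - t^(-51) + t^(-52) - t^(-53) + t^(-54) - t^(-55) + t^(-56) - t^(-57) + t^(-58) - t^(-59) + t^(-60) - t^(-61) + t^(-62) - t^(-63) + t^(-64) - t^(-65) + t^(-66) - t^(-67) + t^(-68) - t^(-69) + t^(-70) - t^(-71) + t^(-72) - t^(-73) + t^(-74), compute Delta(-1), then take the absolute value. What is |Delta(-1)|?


Step 1: The polynomial has 149 terms with alternating signs, exponents from 74 down to -74.
Step 2: Substitute t = -1. The i-th term has coefficient (-1)^i and exponent (m-i),
  so its value is (-1)^i * (-1)^(m-i) = (-1)^m = 1 for every i.
Step 3: All 149 terms equal 1, so Delta(-1) = 149 * (1) = 149
Step 4: |Delta(-1)| = 149

149


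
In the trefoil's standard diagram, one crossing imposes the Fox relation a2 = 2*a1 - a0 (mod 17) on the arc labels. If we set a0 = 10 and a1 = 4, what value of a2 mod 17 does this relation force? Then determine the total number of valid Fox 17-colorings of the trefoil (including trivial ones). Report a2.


Step 1: Apply the given crossing relation 2*a1 - a0 - a2 = 0 (mod 17).
  a2 = 2*a1 - a0 mod 17
  a2 = 2*4 - 10 mod 17
  a2 = 8 - 10 mod 17
  a2 = -2 mod 17 = 15
Step 2: The trefoil has determinant 3.
  Number of Fox p-colorings (p prime) is p^2 if p = 3, else p.
  Since 17 does not divide 3, only trivial (constant) colorings exist.
  (So the trial a0 = 10, a1 = 4 with a0 != a1 does NOT extend to a valid coloring of the whole trefoil: the other two crossing relations require 3*(a1 - a0) = 0 (mod 17), which fails.)
  Total colorings = 17
Step 3: a2 = 15, total Fox 17-colorings = 17

15


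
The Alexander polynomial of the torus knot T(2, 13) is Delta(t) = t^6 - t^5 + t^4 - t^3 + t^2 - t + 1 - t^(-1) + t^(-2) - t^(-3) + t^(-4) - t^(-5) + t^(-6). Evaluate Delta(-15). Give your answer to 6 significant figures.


Substituting t = -15 into Delta(t) = t^6 - t^5 + t^4 - t^3 + t^2 - t + 1 - t^(-1) + t^(-2) - t^(-3) + t^(-4) - t^(-5) + t^(-6):
Term values: (11390625) + (759375) + (50625) + (3375) + (225) + (15) + (1) + (0.0666667) + (0.00444444) + (0.000296296) + (1.97531e-05) + (1.31687e-06) + (8.77915e-08)
Sum = 12204241.07
Rounded to 6 significant figures: 1.22042e+07

1.22042e+07


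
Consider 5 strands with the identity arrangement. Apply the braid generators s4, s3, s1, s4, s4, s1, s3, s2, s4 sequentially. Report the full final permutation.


Starting with identity [1, 2, 3, 4, 5].
Apply generators in sequence:
  After s4: [1, 2, 3, 5, 4]
  After s3: [1, 2, 5, 3, 4]
  After s1: [2, 1, 5, 3, 4]
  After s4: [2, 1, 5, 4, 3]
  After s4: [2, 1, 5, 3, 4]
  After s1: [1, 2, 5, 3, 4]
  After s3: [1, 2, 3, 5, 4]
  After s2: [1, 3, 2, 5, 4]
  After s4: [1, 3, 2, 4, 5]
Final permutation: [1, 3, 2, 4, 5]

[1, 3, 2, 4, 5]


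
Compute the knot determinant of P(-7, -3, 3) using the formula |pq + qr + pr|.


Step 1: Compute pq + qr + pr.
pq = (-7)*(-3) = 21
qr = (-3)*3 = -9
pr = (-7)*3 = -21
pq + qr + pr = 21 + (-9) + (-21) = -9
Step 2: Take absolute value.
det(P(-7,-3,3)) = |-9| = 9

9


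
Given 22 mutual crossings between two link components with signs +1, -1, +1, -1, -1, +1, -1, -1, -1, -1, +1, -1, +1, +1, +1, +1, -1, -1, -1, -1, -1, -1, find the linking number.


Step 1: Count positive crossings: 8
Step 2: Count negative crossings: 14
Step 3: Sum of signs = 8 - 14 = -6
Step 4: Linking number = sum/2 = -6/2 = -3

-3


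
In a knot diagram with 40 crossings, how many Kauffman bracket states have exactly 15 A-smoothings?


We choose which 15 of 40 crossings get A-smoothings.
C(40, 15) = 40! / (15! * 25!)
= 40225345056

40225345056


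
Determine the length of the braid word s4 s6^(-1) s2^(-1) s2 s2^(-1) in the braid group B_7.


The word length counts the number of generators (including inverses).
Listing each generator: s4, s6^(-1), s2^(-1), s2, s2^(-1)
There are 5 generators in this braid word.

5


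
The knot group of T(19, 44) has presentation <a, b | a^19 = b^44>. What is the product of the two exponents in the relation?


The relation is a^19 = b^44.
Product of exponents = 19 * 44
= 836

836


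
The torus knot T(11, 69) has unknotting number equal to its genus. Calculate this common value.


For a torus knot T(p,q), both the unknotting number and genus equal (p-1)(q-1)/2.
= (11-1)(69-1)/2
= 10*68/2
= 680/2 = 340

340


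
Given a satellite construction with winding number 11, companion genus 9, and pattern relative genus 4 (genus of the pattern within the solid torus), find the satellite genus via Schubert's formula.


Schubert: g(satellite) = g_rel(pattern) + |winding| * g(companion),
where g_rel(pattern) is the genus of the pattern relative to the solid torus.
= 4 + 11 * 9
= 4 + 99 = 103

103


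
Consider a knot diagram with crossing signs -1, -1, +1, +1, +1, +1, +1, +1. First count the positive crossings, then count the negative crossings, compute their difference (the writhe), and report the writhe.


Step 1: Count positive crossings (+1).
Positive crossings: 6
Step 2: Count negative crossings (-1).
Negative crossings: 2
Step 3: Writhe = (positive) - (negative)
w = 6 - 2 = 4
Step 4: |w| = 4, and w is positive

4


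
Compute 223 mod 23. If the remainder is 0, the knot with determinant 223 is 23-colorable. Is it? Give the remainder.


Step 1: A knot is p-colorable if and only if p divides its determinant.
Step 2: Compute 223 mod 23.
223 = 9 * 23 + 16
Step 3: 223 mod 23 = 16
Step 4: The knot is 23-colorable: no

16


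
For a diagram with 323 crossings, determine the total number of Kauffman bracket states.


Each crossing contributes 2 choices (A-smoothing or B-smoothing).
Total states = 2^323 = 17087896287367280659160173649356416916821636178853222159576332862577757806245124400183696695492608

17087896287367280659160173649356416916821636178853222159576332862577757806245124400183696695492608


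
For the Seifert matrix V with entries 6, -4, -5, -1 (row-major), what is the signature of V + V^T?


Step 1: V + V^T = [[12, -9], [-9, -2]]
Step 2: trace = 10, det = -105
Step 3: Discriminant = 10^2 - 4*(-105) = 520
Step 4: Eigenvalues: 16.4018, -6.40175
Step 5: Signature = (# positive eigenvalues) - (# negative eigenvalues) = 0

0


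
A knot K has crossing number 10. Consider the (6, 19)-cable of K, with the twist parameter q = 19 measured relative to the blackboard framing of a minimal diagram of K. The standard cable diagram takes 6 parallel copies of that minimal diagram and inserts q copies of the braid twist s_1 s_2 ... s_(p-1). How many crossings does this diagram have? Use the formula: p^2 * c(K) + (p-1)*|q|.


Step 1: Each of the c(K) crossings of the companion diagram becomes p*p = p^2 crossings among the p parallel strands, and each of the |q| twists s_1 s_2 ... s_(p-1) adds (p-1) crossings.
  Crossings = p^2 * c(K) + (p-1)*|q|
Step 2: = 6^2 * 10 + (6-1)*19
Step 3: = 36*10 + 5*19
Step 4: = 360 + 95 = 455

455


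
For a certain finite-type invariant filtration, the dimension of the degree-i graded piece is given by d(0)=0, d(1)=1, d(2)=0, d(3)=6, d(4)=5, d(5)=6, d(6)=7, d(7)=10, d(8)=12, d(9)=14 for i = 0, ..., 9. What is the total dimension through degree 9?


Total dimension = d(0) + d(1) + ... + d(9)
= 0 + 1 + 0 + 6 + 5 + 6 + 7 + 10 + 12 + 14
= 61

61


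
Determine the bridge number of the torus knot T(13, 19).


The bridge number of T(p,q) is min(p,q).
min(13, 19) = 13

13


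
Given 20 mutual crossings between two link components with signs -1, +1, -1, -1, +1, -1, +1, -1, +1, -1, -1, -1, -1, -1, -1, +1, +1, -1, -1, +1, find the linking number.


Step 1: Count positive crossings: 7
Step 2: Count negative crossings: 13
Step 3: Sum of signs = 7 - 13 = -6
Step 4: Linking number = sum/2 = -6/2 = -3

-3


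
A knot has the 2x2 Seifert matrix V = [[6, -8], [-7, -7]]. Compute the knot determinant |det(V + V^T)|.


Step 1: Form V + V^T where V = [[6, -8], [-7, -7]]
  V^T = [[6, -7], [-8, -7]]
  V + V^T = [[12, -15], [-15, -14]]
Step 2: det(V + V^T) = 12*(-14) - (-15)*(-15)
  = -168 - 225 = -393
Step 3: Knot determinant = |det(V + V^T)| = |-393| = 393

393


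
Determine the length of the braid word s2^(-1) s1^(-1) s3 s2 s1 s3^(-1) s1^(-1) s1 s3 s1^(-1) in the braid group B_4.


The word length counts the number of generators (including inverses).
Listing each generator: s2^(-1), s1^(-1), s3, s2, s1, s3^(-1), s1^(-1), s1, s3, s1^(-1)
There are 10 generators in this braid word.

10


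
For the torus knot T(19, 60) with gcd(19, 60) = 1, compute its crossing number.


For a torus knot T(p, q) with gcd(p,q)=1,
the crossing number is min(p*(q-1), q*(p-1)).
p*(q-1) = 19*59 = 1121
q*(p-1) = 60*18 = 1080
min(1121, 1080) = 1080

1080


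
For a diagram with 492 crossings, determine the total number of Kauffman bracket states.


Each crossing contributes 2 choices (A-smoothing or B-smoothing).
Total states = 2^492 = 12786682062094304179739022253232809188346257992355721833919106906625522642205759980012773798148063113870651109873281527379754908382364816614564560896

12786682062094304179739022253232809188346257992355721833919106906625522642205759980012773798148063113870651109873281527379754908382364816614564560896


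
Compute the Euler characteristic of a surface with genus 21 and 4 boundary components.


chi = 2 - 2g - b
= 2 - 2*21 - 4
= 2 - 42 - 4 = -44

-44


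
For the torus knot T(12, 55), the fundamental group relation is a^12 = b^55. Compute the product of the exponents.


The relation is a^12 = b^55.
Product of exponents = 12 * 55
= 660

660


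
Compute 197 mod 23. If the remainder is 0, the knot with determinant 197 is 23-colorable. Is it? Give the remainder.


Step 1: A knot is p-colorable if and only if p divides its determinant.
Step 2: Compute 197 mod 23.
197 = 8 * 23 + 13
Step 3: 197 mod 23 = 13
Step 4: The knot is 23-colorable: no

13


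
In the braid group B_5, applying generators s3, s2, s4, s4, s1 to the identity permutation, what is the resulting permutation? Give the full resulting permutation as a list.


Starting with identity [1, 2, 3, 4, 5].
Apply generators in sequence:
  After s3: [1, 2, 4, 3, 5]
  After s2: [1, 4, 2, 3, 5]
  After s4: [1, 4, 2, 5, 3]
  After s4: [1, 4, 2, 3, 5]
  After s1: [4, 1, 2, 3, 5]
Final permutation: [4, 1, 2, 3, 5]

[4, 1, 2, 3, 5]


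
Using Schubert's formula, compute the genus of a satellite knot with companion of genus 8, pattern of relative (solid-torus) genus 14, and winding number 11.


Schubert: g(satellite) = g_rel(pattern) + |winding| * g(companion),
where g_rel(pattern) is the genus of the pattern relative to the solid torus.
= 14 + 11 * 8
= 14 + 88 = 102

102


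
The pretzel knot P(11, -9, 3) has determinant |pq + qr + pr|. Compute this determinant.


Step 1: Compute pq + qr + pr.
pq = 11*(-9) = -99
qr = (-9)*3 = -27
pr = 11*3 = 33
pq + qr + pr = -99 + (-27) + 33 = -93
Step 2: Take absolute value.
det(P(11,-9,3)) = |-93| = 93

93


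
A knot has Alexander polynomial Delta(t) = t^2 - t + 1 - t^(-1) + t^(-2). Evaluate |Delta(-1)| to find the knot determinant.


Step 1: The polynomial has 5 terms with alternating signs, exponents from 2 down to -2.
Step 2: Substitute t = -1. The i-th term has coefficient (-1)^i and exponent (m-i),
  so its value is (-1)^i * (-1)^(m-i) = (-1)^m = 1 for every i.
Step 3: All 5 terms equal 1, so Delta(-1) = 5 * (1) = 5
Step 4: |Delta(-1)| = 5

5


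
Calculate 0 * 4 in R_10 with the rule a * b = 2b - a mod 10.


0 * 4 = 2*4 - 0 mod 10
= 8 - 0 mod 10
= 8 mod 10 = 8

8


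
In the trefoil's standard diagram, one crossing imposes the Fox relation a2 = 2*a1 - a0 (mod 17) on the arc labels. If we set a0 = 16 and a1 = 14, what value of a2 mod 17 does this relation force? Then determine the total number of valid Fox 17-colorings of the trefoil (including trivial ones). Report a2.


Step 1: Apply the given crossing relation 2*a1 - a0 - a2 = 0 (mod 17).
  a2 = 2*a1 - a0 mod 17
  a2 = 2*14 - 16 mod 17
  a2 = 28 - 16 mod 17
  a2 = 12 mod 17 = 12
Step 2: The trefoil has determinant 3.
  Number of Fox p-colorings (p prime) is p^2 if p = 3, else p.
  Since 17 does not divide 3, only trivial (constant) colorings exist.
  (So the trial a0 = 16, a1 = 14 with a0 != a1 does NOT extend to a valid coloring of the whole trefoil: the other two crossing relations require 3*(a1 - a0) = 0 (mod 17), which fails.)
  Total colorings = 17
Step 3: a2 = 12, total Fox 17-colorings = 17

12


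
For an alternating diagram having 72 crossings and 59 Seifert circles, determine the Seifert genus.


For alternating knots, g = (c - s + 1)/2.
= (72 - 59 + 1)/2
= 14/2 = 7

7


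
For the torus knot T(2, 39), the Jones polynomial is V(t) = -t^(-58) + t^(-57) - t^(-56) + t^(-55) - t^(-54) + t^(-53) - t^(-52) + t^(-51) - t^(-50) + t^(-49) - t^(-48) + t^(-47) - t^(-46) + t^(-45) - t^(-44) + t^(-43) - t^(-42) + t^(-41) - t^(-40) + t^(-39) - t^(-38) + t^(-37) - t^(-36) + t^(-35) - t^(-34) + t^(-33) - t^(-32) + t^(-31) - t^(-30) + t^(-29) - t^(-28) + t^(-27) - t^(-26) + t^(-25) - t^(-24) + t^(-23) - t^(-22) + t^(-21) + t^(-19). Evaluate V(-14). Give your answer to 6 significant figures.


Substituting t = -14 into V(t) = -t^(-58) + t^(-57) - t^(-56) + t^(-55) - t^(-54) + t^(-53) - t^(-52) + t^(-51) - t^(-50) + t^(-49) - t^(-48) + t^(-47) - t^(-46) + t^(-45) - t^(-44) + t^(-43) - t^(-42) + t^(-41) - t^(-40) + t^(-39) - t^(-38) + t^(-37) - t^(-36) + t^(-35) - t^(-34) + t^(-33) - t^(-32) + t^(-31) - t^(-30) + t^(-29) - t^(-28) + t^(-27) - t^(-26) + t^(-25) - t^(-24) + t^(-23) - t^(-22) + t^(-21) + t^(-19):
  (-)t^(-58) = -3.34637e-67
  (+)t^(-57) = -4.68492e-66
  (-)t^(-56) = -6.55888e-65
  (+)t^(-55) = -9.18244e-64
  (-)t^(-54) = -1.28554e-62
  (+)t^(-53) = -1.79976e-61
  (-)t^(-52) = -2.51966e-60
  (+)t^(-51) = -3.52753e-59
  (-)t^(-50) = -4.93854e-58
  (+)t^(-49) = -6.91395e-57
  (-)t^(-48) = -9.67953e-56
  (+)t^(-47) = -1.35513e-54
  (-)t^(-46) = -1.89719e-53
  (+)t^(-45) = -2.65606e-52
  (-)t^(-44) = -3.71849e-51
  (+)t^(-43) = -5.20588e-50
  (-)t^(-42) = -7.28824e-49
  (+)t^(-41) = -1.02035e-47
  (-)t^(-40) = -1.42849e-46
  (+)t^(-39) = -1.99989e-45
  (-)t^(-38) = -2.79985e-44
  (+)t^(-37) = -3.91979e-43
  (-)t^(-36) = -5.4877e-42
  (+)t^(-35) = -7.68279e-41
  (-)t^(-34) = -1.07559e-39
  (+)t^(-33) = -1.50583e-38
  (-)t^(-32) = -2.10816e-37
  (+)t^(-31) = -2.95142e-36
  (-)t^(-30) = -4.13199e-35
  (+)t^(-29) = -5.78478e-34
  (-)t^(-28) = -8.09869e-33
  (+)t^(-27) = -1.13382e-31
  (-)t^(-26) = -1.58734e-30
  (+)t^(-25) = -2.22228e-29
  (-)t^(-24) = -3.11119e-28
  (+)t^(-23) = -4.35567e-27
  (-)t^(-22) = -6.09794e-26
  (+)t^(-21) = -8.53712e-25
  (+)t^(-19) = -1.67327e-22
Sum = (-3.34637e-67) + (-4.68492e-66) + (-6.55888e-65) + (-9.18244e-64) + (-1.28554e-62) + (-1.79976e-61) + (-2.51966e-60) + (-3.52753e-59) + (-4.93854e-58) + (-6.91395e-57) + (-9.67953e-56) + (-1.35513e-54) + (-1.89719e-53) + (-2.65606e-52) + (-3.71849e-51) + (-5.20588e-50) + (-7.28824e-49) + (-1.02035e-47) + (-1.42849e-46) + (-1.99989e-45) + (-2.79985e-44) + (-3.91979e-43) + (-5.4877e-42) + (-7.68279e-41) + (-1.07559e-39) + (-1.50583e-38) + (-2.10816e-37) + (-2.95142e-36) + (-4.13199e-35) + (-5.78478e-34) + (-8.09869e-33) + (-1.13382e-31) + (-1.58734e-30) + (-2.22228e-29) + (-3.11119e-28) + (-4.35567e-27) + (-6.09794e-26) + (-8.53712e-25) + (-1.67327e-22)
= -1.682468818e-22
Rounded to 6 significant figures: -1.68247e-22

-1.68247e-22


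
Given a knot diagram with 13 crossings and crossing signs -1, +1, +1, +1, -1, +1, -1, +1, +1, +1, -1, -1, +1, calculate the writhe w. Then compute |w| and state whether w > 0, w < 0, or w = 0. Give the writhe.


Step 1: Count positive crossings (+1).
Positive crossings: 8
Step 2: Count negative crossings (-1).
Negative crossings: 5
Step 3: Writhe = (positive) - (negative)
w = 8 - 5 = 3
Step 4: |w| = 3, and w is positive

3


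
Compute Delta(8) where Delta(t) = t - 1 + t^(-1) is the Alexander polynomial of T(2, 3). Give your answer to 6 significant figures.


Substituting t = 8 into Delta(t) = t - 1 + t^(-1):
Term values: (8) + (-1) + (0.125)
Sum = 7.125
Rounded to 6 significant figures: 7.125

7.125


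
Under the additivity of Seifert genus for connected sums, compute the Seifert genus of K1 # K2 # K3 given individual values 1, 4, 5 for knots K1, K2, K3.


The Seifert genus is additive under connected sum.
Seifert genus(K1 # K2 # K3) = (1) + (4) + (5)
= 10

10


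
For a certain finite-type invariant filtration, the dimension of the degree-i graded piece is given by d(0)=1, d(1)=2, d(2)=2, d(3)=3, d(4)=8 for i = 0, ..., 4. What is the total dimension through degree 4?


Total dimension = d(0) + d(1) + ... + d(4)
= 1 + 2 + 2 + 3 + 8
= 16

16


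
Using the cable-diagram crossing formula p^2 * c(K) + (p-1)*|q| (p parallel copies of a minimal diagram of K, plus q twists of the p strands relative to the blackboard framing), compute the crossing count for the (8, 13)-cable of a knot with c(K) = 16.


Step 1: Each of the c(K) crossings of the companion diagram becomes p*p = p^2 crossings among the p parallel strands, and each of the |q| twists s_1 s_2 ... s_(p-1) adds (p-1) crossings.
  Crossings = p^2 * c(K) + (p-1)*|q|
Step 2: = 8^2 * 16 + (8-1)*13
Step 3: = 64*16 + 7*13
Step 4: = 1024 + 91 = 1115

1115


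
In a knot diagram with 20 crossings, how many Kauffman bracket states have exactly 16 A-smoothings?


We choose which 16 of 20 crossings get A-smoothings.
C(20, 16) = 20! / (16! * 4!)
= 4845

4845


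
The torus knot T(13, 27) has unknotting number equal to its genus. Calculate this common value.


For a torus knot T(p,q), both the unknotting number and genus equal (p-1)(q-1)/2.
= (13-1)(27-1)/2
= 12*26/2
= 312/2 = 156

156


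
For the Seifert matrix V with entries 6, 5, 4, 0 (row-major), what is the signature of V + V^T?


Step 1: V + V^T = [[12, 9], [9, 0]]
Step 2: trace = 12, det = -81
Step 3: Discriminant = 12^2 - 4*(-81) = 468
Step 4: Eigenvalues: 16.8167, -4.81665
Step 5: Signature = (# positive eigenvalues) - (# negative eigenvalues) = 0

0


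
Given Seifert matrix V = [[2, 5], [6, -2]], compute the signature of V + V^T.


Step 1: V + V^T = [[4, 11], [11, -4]]
Step 2: trace = 0, det = -137
Step 3: Discriminant = 0^2 - 4*(-137) = 548
Step 4: Eigenvalues: 11.7047, -11.7047
Step 5: Signature = (# positive eigenvalues) - (# negative eigenvalues) = 0

0


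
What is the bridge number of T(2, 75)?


The bridge number of T(p,q) is min(p,q).
min(2, 75) = 2

2


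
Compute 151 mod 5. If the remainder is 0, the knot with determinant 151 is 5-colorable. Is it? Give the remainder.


Step 1: A knot is p-colorable if and only if p divides its determinant.
Step 2: Compute 151 mod 5.
151 = 30 * 5 + 1
Step 3: 151 mod 5 = 1
Step 4: The knot is 5-colorable: no

1


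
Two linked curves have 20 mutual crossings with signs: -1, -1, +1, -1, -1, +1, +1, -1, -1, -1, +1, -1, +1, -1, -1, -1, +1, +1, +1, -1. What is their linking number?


Step 1: Count positive crossings: 8
Step 2: Count negative crossings: 12
Step 3: Sum of signs = 8 - 12 = -4
Step 4: Linking number = sum/2 = -4/2 = -2

-2


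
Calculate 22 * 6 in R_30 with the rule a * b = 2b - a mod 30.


22 * 6 = 2*6 - 22 mod 30
= 12 - 22 mod 30
= -10 mod 30 = 20

20


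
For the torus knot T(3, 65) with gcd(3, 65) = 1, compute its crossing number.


For a torus knot T(p, q) with gcd(p,q)=1,
the crossing number is min(p*(q-1), q*(p-1)).
p*(q-1) = 3*64 = 192
q*(p-1) = 65*2 = 130
min(192, 130) = 130

130


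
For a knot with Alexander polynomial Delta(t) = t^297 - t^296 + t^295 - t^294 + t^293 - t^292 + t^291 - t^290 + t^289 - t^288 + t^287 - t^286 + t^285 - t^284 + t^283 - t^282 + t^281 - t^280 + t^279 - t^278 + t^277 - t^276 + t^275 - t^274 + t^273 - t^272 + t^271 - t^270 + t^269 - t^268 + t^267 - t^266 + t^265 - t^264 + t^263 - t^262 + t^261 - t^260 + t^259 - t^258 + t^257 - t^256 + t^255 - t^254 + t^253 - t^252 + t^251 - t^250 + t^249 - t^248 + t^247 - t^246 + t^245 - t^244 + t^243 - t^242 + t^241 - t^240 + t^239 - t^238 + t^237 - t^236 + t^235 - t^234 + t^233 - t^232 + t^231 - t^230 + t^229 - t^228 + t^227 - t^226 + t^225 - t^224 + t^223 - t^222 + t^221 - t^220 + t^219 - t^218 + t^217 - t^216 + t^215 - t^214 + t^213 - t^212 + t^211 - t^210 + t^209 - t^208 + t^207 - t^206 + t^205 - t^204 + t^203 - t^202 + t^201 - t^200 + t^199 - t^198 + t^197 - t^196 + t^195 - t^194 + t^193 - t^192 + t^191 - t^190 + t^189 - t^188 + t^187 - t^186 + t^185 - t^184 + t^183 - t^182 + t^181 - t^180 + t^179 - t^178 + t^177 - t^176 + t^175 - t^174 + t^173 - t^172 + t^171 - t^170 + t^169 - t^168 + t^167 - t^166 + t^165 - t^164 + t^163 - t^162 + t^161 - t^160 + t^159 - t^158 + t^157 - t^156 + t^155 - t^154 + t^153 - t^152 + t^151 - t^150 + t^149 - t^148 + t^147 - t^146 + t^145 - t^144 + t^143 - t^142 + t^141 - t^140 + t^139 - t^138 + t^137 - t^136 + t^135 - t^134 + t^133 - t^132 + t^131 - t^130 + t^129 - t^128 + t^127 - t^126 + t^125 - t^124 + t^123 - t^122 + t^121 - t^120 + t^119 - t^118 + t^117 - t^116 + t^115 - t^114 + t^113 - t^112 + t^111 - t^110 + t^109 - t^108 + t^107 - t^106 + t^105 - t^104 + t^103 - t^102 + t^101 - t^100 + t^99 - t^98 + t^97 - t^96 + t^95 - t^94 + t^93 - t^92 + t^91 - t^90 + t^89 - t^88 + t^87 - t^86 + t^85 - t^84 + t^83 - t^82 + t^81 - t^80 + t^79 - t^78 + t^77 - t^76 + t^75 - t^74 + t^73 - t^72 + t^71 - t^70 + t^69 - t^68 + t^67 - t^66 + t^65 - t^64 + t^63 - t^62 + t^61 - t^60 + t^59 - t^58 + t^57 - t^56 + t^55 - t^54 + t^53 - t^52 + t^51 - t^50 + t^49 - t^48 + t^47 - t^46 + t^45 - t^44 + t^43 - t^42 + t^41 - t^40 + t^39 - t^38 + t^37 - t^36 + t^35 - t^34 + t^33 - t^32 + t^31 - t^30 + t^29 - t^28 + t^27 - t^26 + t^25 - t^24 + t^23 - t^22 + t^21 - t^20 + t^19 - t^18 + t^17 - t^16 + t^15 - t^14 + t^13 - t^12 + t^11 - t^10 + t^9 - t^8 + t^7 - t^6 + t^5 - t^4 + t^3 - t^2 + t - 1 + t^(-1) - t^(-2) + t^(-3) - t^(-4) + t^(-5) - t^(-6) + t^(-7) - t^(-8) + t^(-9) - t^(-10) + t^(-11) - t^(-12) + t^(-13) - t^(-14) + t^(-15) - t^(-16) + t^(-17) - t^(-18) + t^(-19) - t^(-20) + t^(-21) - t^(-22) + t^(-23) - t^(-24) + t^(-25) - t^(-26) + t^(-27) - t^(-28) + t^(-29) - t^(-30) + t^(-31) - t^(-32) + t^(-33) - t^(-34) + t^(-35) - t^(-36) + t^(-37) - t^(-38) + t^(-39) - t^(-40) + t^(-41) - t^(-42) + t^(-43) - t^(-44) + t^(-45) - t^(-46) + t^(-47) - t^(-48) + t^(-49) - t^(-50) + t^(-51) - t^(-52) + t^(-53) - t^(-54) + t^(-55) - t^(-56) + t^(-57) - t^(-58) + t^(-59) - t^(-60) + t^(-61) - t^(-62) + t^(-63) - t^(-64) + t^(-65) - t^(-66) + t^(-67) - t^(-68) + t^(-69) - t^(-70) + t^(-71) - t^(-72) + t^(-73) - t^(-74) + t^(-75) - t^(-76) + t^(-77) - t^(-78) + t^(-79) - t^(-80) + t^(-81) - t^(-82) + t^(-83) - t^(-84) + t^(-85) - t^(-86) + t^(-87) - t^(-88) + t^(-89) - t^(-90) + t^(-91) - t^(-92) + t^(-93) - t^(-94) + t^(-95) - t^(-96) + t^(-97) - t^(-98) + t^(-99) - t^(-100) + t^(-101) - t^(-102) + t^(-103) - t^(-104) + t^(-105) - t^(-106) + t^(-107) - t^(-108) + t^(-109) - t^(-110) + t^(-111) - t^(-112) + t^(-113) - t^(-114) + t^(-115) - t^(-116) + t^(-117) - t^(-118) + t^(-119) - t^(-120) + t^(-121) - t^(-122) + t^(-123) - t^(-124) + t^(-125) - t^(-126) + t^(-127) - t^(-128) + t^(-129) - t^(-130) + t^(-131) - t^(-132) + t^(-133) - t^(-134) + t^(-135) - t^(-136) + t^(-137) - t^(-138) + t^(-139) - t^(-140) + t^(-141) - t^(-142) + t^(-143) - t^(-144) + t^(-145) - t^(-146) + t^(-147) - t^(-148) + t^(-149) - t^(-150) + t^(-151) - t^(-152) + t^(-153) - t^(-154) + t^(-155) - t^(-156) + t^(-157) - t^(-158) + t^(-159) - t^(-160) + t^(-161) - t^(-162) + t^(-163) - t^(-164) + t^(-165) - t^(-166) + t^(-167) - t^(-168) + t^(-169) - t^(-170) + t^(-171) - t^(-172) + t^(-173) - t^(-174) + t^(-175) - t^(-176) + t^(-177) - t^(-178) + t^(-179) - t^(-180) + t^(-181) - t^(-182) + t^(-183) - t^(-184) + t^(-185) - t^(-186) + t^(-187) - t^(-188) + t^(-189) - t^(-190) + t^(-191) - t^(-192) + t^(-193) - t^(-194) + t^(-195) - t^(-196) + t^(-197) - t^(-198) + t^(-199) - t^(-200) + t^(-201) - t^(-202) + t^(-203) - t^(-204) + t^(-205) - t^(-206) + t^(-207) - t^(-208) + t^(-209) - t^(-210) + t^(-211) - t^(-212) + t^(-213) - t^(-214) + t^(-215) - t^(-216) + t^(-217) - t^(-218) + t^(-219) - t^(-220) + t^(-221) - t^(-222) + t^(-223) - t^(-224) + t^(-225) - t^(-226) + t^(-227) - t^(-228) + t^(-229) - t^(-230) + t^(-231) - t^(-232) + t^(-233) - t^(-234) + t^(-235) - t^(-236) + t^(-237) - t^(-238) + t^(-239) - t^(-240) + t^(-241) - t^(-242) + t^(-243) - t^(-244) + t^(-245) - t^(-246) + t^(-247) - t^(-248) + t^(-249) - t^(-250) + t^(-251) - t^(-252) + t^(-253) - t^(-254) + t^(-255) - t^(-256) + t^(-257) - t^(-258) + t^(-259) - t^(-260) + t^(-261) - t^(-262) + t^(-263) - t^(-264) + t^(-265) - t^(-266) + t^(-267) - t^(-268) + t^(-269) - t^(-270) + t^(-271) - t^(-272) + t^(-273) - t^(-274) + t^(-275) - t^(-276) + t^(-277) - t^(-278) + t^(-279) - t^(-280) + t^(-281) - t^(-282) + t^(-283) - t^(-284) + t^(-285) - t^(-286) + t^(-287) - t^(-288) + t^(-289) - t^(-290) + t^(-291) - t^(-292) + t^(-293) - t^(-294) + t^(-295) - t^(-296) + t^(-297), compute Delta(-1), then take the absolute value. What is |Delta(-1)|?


Step 1: The polynomial has 595 terms with alternating signs, exponents from 297 down to -297.
Step 2: Substitute t = -1. The i-th term has coefficient (-1)^i and exponent (m-i),
  so its value is (-1)^i * (-1)^(m-i) = (-1)^m = -1 for every i.
Step 3: All 595 terms equal -1, so Delta(-1) = 595 * (-1) = -595
Step 4: |Delta(-1)| = 595

595


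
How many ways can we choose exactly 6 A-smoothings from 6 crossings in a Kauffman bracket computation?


We choose which 6 of 6 crossings get A-smoothings.
C(6, 6) = 6! / (6! * 0!)
= 1

1


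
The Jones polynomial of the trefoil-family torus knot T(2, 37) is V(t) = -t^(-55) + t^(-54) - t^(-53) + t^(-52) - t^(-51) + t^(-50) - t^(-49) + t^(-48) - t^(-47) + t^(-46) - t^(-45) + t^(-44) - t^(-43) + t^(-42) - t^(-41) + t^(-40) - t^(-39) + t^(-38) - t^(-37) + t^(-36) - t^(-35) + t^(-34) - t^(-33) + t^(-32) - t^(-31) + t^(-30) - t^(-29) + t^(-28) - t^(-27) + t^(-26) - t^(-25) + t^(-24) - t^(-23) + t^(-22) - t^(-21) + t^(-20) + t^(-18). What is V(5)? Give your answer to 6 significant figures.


Substituting t = 5 into V(t) = -t^(-55) + t^(-54) - t^(-53) + t^(-52) - t^(-51) + t^(-50) - t^(-49) + t^(-48) - t^(-47) + t^(-46) - t^(-45) + t^(-44) - t^(-43) + t^(-42) - t^(-41) + t^(-40) - t^(-39) + t^(-38) - t^(-37) + t^(-36) - t^(-35) + t^(-34) - t^(-33) + t^(-32) - t^(-31) + t^(-30) - t^(-29) + t^(-28) - t^(-27) + t^(-26) - t^(-25) + t^(-24) - t^(-23) + t^(-22) - t^(-21) + t^(-20) + t^(-18):
  (-)t^(-55) = -3.60288e-39
  (+)t^(-54) = 1.80144e-38
  (-)t^(-53) = -9.0072e-38
  (+)t^(-52) = 4.5036e-37
  (-)t^(-51) = -2.2518e-36
  (+)t^(-50) = 1.1259e-35
  (-)t^(-49) = -5.6295e-35
  (+)t^(-48) = 2.81475e-34
  (-)t^(-47) = -1.40737e-33
  (+)t^(-46) = 7.03687e-33
  (-)t^(-45) = -3.51844e-32
  (+)t^(-44) = 1.75922e-31
  (-)t^(-43) = -8.79609e-31
  (+)t^(-42) = 4.39805e-30
  (-)t^(-41) = -2.19902e-29
  (+)t^(-40) = 1.09951e-28
  (-)t^(-39) = -5.49756e-28
  (+)t^(-38) = 2.74878e-27
  (-)t^(-37) = -1.37439e-26
  (+)t^(-36) = 6.87195e-26
  (-)t^(-35) = -3.43597e-25
  (+)t^(-34) = 1.71799e-24
  (-)t^(-33) = -8.58993e-24
  (+)t^(-32) = 4.29497e-23
  (-)t^(-31) = -2.14748e-22
  (+)t^(-30) = 1.07374e-21
  (-)t^(-29) = -5.36871e-21
  (+)t^(-28) = 2.68435e-20
  (-)t^(-27) = -1.34218e-19
  (+)t^(-26) = 6.71089e-19
  (-)t^(-25) = -3.35544e-18
  (+)t^(-24) = 1.67772e-17
  (-)t^(-23) = -8.38861e-17
  (+)t^(-22) = 4.1943e-16
  (-)t^(-21) = -2.09715e-15
  (+)t^(-20) = 1.04858e-14
  (+)t^(-18) = 2.62144e-13
Sum = (-3.60288e-39) + (1.80144e-38) + (-9.0072e-38) + (4.5036e-37) + (-2.2518e-36) + (1.1259e-35) + (-5.6295e-35) + (2.81475e-34) + (-1.40737e-33) + (7.03687e-33) + (-3.51844e-32) + (1.75922e-31) + (-8.79609e-31) + (4.39805e-30) + (-2.19902e-29) + (1.09951e-28) + (-5.49756e-28) + (2.74878e-27) + (-1.37439e-26) + (6.87195e-26) + (-3.43597e-25) + (1.71799e-24) + (-8.58993e-24) + (4.29497e-23) + (-2.14748e-22) + (1.07374e-21) + (-5.36871e-21) + (2.68435e-20) + (-1.34218e-19) + (6.71089e-19) + (-3.35544e-18) + (1.67772e-17) + (-8.38861e-17) + (4.1943e-16) + (-2.09715e-15) + (1.04858e-14) + (2.62144e-13)
= 2.708821333e-13
Rounded to 6 significant figures: 2.70882e-13

2.70882e-13


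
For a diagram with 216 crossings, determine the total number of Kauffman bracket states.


Each crossing contributes 2 choices (A-smoothing or B-smoothing).
Total states = 2^216 = 105312291668557186697918027683670432318895095400549111254310977536

105312291668557186697918027683670432318895095400549111254310977536


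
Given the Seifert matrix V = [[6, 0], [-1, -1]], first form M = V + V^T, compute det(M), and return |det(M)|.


Step 1: Form V + V^T where V = [[6, 0], [-1, -1]]
  V^T = [[6, -1], [0, -1]]
  V + V^T = [[12, -1], [-1, -2]]
Step 2: det(V + V^T) = 12*(-2) - (-1)*(-1)
  = -24 - 1 = -25
Step 3: Knot determinant = |det(V + V^T)| = |-25| = 25

25


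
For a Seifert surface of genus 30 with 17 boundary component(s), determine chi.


chi = 2 - 2g - b
= 2 - 2*30 - 17
= 2 - 60 - 17 = -75

-75


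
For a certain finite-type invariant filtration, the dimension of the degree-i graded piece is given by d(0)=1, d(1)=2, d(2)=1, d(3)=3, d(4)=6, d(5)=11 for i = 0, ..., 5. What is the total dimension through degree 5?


Total dimension = d(0) + d(1) + ... + d(5)
= 1 + 2 + 1 + 3 + 6 + 11
= 24

24


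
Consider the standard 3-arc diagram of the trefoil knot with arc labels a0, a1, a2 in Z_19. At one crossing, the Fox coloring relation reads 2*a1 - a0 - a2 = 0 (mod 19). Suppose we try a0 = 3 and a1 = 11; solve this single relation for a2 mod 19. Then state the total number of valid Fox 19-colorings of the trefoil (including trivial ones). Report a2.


Step 1: Apply the given crossing relation 2*a1 - a0 - a2 = 0 (mod 19).
  a2 = 2*a1 - a0 mod 19
  a2 = 2*11 - 3 mod 19
  a2 = 22 - 3 mod 19
  a2 = 19 mod 19 = 0
Step 2: The trefoil has determinant 3.
  Number of Fox p-colorings (p prime) is p^2 if p = 3, else p.
  Since 19 does not divide 3, only trivial (constant) colorings exist.
  (So the trial a0 = 3, a1 = 11 with a0 != a1 does NOT extend to a valid coloring of the whole trefoil: the other two crossing relations require 3*(a1 - a0) = 0 (mod 19), which fails.)
  Total colorings = 19
Step 3: a2 = 0, total Fox 19-colorings = 19

0


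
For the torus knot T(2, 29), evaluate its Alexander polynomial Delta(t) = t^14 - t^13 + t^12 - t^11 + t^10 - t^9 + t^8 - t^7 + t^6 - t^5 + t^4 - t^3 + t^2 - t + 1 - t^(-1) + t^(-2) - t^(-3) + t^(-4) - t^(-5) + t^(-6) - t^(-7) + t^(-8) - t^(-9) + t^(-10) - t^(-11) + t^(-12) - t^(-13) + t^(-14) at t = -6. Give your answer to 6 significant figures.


Substituting t = -6 into Delta(t) = t^14 - t^13 + t^12 - t^11 + t^10 - t^9 + t^8 - t^7 + t^6 - t^5 + t^4 - t^3 + t^2 - t + 1 - t^(-1) + t^(-2) - t^(-3) + t^(-4) - t^(-5) + t^(-6) - t^(-7) + t^(-8) - t^(-9) + t^(-10) - t^(-11) + t^(-12) - t^(-13) + t^(-14):
Term values: (78364164096) + (13060694016) + (2176782336) + (362797056) + (60466176) + (10077696) + (1679616) + (279936) + (46656) + (7776) + (1296) + (216) + (36) + (6) + (1) + (0.166667) + (0.0277778) + (0.00462963) + (0.000771605) + (0.000128601) + (2.14335e-05) + (3.57225e-06) + (5.95374e-07) + (9.9229e-08) + (1.65382e-08) + (2.75636e-09) + (4.59394e-10) + (7.65656e-11) + (1.27609e-11)
Sum = 9.403699692e+10
Rounded to 6 significant figures: 9.4037e+10

9.4037e+10
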